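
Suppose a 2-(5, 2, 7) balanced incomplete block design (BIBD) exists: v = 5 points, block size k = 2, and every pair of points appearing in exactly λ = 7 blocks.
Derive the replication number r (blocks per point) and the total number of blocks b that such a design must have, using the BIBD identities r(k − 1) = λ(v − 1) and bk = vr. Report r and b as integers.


Any 2-(v, k, λ) BIBD satisfies two necessary conditions:
  (i)  Each point sits in r blocks, and counting incidences through any fixed point gives r(k − 1) = λ(v − 1), so r = λ(v − 1)/(k − 1).
  (ii) Total incidences bk = vr, so b = vr/k.
Step 1: r = λ(v − 1)/(k − 1) = 7·(5 − 1)/(2 − 1) = 7·4/1 = 28/1 = 28.
Step 2: b = vr/k = 5·28/2 = 140/2 = 70.
Check integrality: r = 28 ∈ Z ✓, b = 70 ∈ Z ✓.
(These identities are necessary conditions: they determine r and b for any design with these parameters, but do not by themselves prove that one exists.)

r = 28, b = 70.


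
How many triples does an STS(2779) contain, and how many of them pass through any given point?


An STS(v) is a 2-(v, 3, 1) BIBD: block size k = 3, λ = 1.
Replication: r(k − 1) = λ(v − 1) ⇒ r·2 = 2779 − 1 = 2778 ⇒ r = 1389.
Block count: b = v(v − 1)/6 = 2779·2778/6 = 7720062/6 = 1286677.
(Check via bk = vr: 1286677·3 = 3860031 = 2779·1389 = 3860031 ✓.)

r = 1389, b = 1286677.


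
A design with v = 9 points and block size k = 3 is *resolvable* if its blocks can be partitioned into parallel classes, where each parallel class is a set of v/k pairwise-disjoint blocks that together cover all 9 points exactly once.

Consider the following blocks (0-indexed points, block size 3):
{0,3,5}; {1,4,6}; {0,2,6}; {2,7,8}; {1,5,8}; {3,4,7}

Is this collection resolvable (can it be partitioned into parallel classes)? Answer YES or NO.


v = 9, block size k = 3, number of blocks = 6.
For resolvability, blocks must partition into parallel classes of size v/k = 3.
Total blocks must therefore be a multiple of 3: 6 = 3·2 + 0 ⇒ divisible ✓.
Greedy packing gives 2 candidate class(es). Each should be a full parallel class (size 3, covers all 9 points).
  Class 1 (3 blocks): {0,3,5}; {1,4,6}; {2,7,8}. Points covered: [0, 1, 2, 3, 4, 5, 6, 7, 8].
  Class 2 (3 blocks): {0,2,6}; {1,5,8}; {3,4,7}. Points covered: [0, 1, 2, 3, 4, 5, 6, 7, 8].
All classes full (size 3)? YES. All classes cover every point? YES.
Resolvable? YES.

YES


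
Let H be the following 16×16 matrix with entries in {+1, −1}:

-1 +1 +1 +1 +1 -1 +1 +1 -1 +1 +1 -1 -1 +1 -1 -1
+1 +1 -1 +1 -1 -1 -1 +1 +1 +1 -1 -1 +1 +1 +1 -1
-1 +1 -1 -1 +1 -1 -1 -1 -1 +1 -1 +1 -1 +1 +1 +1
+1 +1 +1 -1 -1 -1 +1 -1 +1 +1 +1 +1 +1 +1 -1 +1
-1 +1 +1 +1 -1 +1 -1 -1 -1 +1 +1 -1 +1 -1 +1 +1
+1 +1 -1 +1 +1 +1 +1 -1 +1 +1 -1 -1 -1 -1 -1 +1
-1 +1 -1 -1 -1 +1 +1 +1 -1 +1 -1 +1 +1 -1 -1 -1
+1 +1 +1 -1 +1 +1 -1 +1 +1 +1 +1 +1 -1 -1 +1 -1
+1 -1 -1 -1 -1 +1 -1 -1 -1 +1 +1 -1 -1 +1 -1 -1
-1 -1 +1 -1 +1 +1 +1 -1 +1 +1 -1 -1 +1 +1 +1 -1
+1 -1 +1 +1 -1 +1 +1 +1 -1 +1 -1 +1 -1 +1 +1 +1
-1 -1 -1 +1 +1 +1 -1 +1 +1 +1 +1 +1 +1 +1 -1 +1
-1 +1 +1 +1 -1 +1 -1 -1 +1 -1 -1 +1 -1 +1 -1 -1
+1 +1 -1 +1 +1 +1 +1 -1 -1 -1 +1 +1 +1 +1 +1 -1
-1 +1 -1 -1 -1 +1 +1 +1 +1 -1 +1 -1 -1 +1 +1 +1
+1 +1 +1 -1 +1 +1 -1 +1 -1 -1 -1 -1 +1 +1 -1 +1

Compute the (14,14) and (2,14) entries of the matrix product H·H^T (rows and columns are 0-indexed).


Row 2 of H: [-1, 1, -1, -1, 1, -1, -1, -1, -1, 1, -1, 1, -1, 1, 1, 1].
Row 14 of H: [-1, 1, -1, -1, -1, 1, 1, 1, 1, -1, 1, -1, -1, 1, 1, 1].
(H·H^T)[14][14] = Σ_j H[14][j]·H[14][j] = (-1)² + (1)² + (-1)² + (-1)² + (-1)² + (1)² + (1)² + (1)² + (1)² + (-1)² + (1)² + (-1)² + (-1)² + (1)² + (1)² + (1)² = 1 + 1 + 1 + 1 + 1 + 1 + 1 + 1 + 1 + 1 + 1 + 1 + 1 + 1 + 1 + 1 = 16.
(H·H^T)[2][14] = Σ_j H[2][j]·H[14][j] = (-1)·(-1) + (1)·(1) + (-1)·(-1) + (-1)·(-1) + (1)·(-1) + (-1)·(1) + (-1)·(1) + (-1)·(1) + (-1)·(1) + (1)·(-1) + (-1)·(1) + (1)·(-1) + (-1)·(-1) + (1)·(1) + (1)·(1) + (1)·(1) = 1 + 1 + 1 + 1 + -1 + -1 + -1 + -1 + -1 + -1 + -1 + -1 + 1 + 1 + 1 + 1 = 0.
So rows 2 and 14 are orthogonal; the diagonal entry equals n = 16.

(14,14) entry = 16; (2,14) entry = 0.


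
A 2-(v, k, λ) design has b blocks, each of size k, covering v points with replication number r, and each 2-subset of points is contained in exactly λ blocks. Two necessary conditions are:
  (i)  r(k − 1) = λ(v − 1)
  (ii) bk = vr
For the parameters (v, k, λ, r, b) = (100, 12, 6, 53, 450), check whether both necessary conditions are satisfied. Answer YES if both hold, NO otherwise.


Condition (i): r(k − 1) = 53·11 = 583; λ(v − 1) = 6·99 = 594. Match? NO.
Condition (ii): bk = 450·12 = 5400; vr = 100·53 = 5300. Match? NO.
Both conditions hold? NO.

NO


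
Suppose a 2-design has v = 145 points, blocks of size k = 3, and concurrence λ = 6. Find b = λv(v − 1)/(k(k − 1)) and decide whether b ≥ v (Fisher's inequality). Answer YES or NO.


r = λ(v − 1)/(k − 1) = 6·144/2 = 432.
b = vr/k = 145·432/3 = 20880.
Fisher's inequality: b ≥ v ⇔ 20880 ≥ 145? YES.

YES


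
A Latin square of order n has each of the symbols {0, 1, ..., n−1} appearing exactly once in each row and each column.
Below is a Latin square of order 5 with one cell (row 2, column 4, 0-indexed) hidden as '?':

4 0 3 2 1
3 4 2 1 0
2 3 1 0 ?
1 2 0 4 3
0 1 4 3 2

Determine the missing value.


Row 2 contains symbols [0, 1, 2, 3] — missing [4].
Column 4 contains symbols [0, 1, 2, 3] — missing [4].
The missing symbol must appear in both missing sets; intersection = [4].
Therefore the hidden value is 4.

Missing value = 4.


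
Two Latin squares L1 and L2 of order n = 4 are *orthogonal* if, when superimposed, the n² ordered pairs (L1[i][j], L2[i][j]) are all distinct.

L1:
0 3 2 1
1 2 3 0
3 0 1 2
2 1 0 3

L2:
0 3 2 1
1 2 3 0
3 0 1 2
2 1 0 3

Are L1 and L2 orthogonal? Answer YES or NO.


Form the n² = 16 superimposed pairs (L1[i][j], L2[i][j]), row by row (rows and columns indexed from 0):
row 0: (0,0) (3,3) (2,2) (1,1)
row 1: (1,1) (2,2) (3,3) (0,0)
row 2: (3,3) (0,0) (1,1) (2,2)
row 3: (2,2) (1,1) (0,0) (3,3)
Orthogonality requires all 16 pairs distinct.
But the pair (1,1) repeats: cell (0,3) has L1 = 1, L2 = 1, and cell (1,0) has L1 = 1, L2 = 1.
A repeated pair means some other pair never occurs (only 4 distinct pairs out of 16), so the squares are not orthogonal.
Conclusion: NO.

NO


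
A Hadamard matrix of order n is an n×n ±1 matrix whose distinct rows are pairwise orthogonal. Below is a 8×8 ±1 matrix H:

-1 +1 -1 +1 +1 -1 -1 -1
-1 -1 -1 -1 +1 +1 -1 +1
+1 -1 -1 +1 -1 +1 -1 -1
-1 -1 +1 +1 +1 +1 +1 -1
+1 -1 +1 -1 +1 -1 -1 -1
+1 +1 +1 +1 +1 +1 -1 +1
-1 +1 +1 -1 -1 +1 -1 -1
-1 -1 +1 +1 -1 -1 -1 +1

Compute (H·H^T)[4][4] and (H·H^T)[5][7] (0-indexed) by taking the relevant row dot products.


Row 4 of H: [1, -1, 1, -1, 1, -1, -1, -1].
Row 5 of H: [1, 1, 1, 1, 1, 1, -1, 1].
Row 7 of H: [-1, -1, 1, 1, -1, -1, -1, 1].
(H·H^T)[4][4] = Σ_j H[4][j]·H[4][j] = (1)² + (-1)² + (1)² + (-1)² + (1)² + (-1)² + (-1)² + (-1)² = 1 + 1 + 1 + 1 + 1 + 1 + 1 + 1 = 8.
(H·H^T)[5][7] = Σ_j H[5][j]·H[7][j] = (1)·(-1) + (1)·(-1) + (1)·(1) + (1)·(1) + (1)·(-1) + (1)·(-1) + (-1)·(-1) + (1)·(1) = -1 + -1 + 1 + 1 + -1 + -1 + 1 + 1 = 0.
So rows 5 and 7 are orthogonal; the diagonal entry equals n = 8.

(4,4) entry = 8; (5,7) entry = 0.


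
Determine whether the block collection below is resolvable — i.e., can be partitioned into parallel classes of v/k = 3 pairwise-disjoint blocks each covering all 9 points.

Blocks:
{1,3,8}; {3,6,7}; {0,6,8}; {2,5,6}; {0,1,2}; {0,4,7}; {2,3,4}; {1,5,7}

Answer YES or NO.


v = 9, block size k = 3, number of blocks = 8.
For resolvability, blocks must partition into parallel classes of size v/k = 3.
Total blocks must therefore be a multiple of 3: 8 = 3·2 + 2 ⇒ not divisible ✗.
Resolvable? NO.

NO


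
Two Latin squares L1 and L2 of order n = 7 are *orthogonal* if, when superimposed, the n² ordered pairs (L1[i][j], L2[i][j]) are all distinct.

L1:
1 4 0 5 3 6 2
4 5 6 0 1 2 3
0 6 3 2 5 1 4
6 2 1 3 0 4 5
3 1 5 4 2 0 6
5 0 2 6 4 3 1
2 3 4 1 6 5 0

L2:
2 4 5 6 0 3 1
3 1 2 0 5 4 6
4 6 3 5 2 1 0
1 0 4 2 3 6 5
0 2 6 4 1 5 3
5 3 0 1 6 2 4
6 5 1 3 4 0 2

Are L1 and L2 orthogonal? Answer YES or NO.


Form the n² = 49 superimposed pairs (L1[i][j], L2[i][j]), row by row (rows and columns indexed from 0):
row 0: (1,2) (4,4) (0,5) (5,6) (3,0) (6,3) (2,1)
row 1: (4,3) (5,1) (6,2) (0,0) (1,5) (2,4) (3,6)
row 2: (0,4) (6,6) (3,3) (2,5) (5,2) (1,1) (4,0)
row 3: (6,1) (2,0) (1,4) (3,2) (0,3) (4,6) (5,5)
row 4: (3,0) (1,2) (5,6) (4,4) (2,1) (0,5) (6,3)
row 5: (5,5) (0,3) (2,0) (6,1) (4,6) (3,2) (1,4)
row 6: (2,6) (3,5) (4,1) (1,3) (6,4) (5,0) (0,2)
Orthogonality requires all 49 pairs distinct.
But the pair (3,0) repeats: cell (0,4) has L1 = 3, L2 = 0, and cell (4,0) has L1 = 3, L2 = 0.
A repeated pair means some other pair never occurs (only 35 distinct pairs out of 49), so the squares are not orthogonal.
Conclusion: NO.

NO


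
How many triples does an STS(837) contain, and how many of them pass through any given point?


An STS(v) is a 2-(v, 3, 1) BIBD: block size k = 3, λ = 1.
Replication: r(k − 1) = λ(v − 1) ⇒ r·2 = 837 − 1 = 836 ⇒ r = 418.
Block count: bk = vr ⇒ b·3 = 837·418 = 349866 ⇒ b = 116622.
(Check via b = v(v − 1)/6 = 837·836/6 = 699732/6 = 116622.)

r = 418, b = 116622.


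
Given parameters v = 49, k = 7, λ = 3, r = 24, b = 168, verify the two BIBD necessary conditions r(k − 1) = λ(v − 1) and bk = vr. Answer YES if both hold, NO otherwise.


Condition (i): r(k − 1) = 24·6 = 144; λ(v − 1) = 3·48 = 144. Match? YES.
Condition (ii): bk = 168·7 = 1176; vr = 49·24 = 1176. Match? YES.
Both conditions hold? YES.

YES


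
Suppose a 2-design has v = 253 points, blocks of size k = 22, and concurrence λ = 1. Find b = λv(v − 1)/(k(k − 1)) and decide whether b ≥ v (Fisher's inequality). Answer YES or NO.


r = λ(v − 1)/(k − 1) = 1·252/21 = 12.
b = vr/k = 253·12/22 = 138.
Fisher's inequality: b ≥ v ⇔ 138 ≥ 253? NO.

NO


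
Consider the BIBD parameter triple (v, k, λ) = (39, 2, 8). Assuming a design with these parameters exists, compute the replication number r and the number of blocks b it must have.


Any 2-(v, k, λ) BIBD satisfies two necessary conditions:
  (i)  Each point sits in r blocks, and counting incidences through any fixed point gives r(k − 1) = λ(v − 1), so r = λ(v − 1)/(k − 1).
  (ii) Total incidences bk = vr, so b = vr/k.
Step 1: r = λ(v − 1)/(k − 1) = 8·(39 − 1)/(2 − 1) = 8·38/1 = 304/1 = 304.
Step 2: b = vr/k = 39·304/2 = 11856/2 = 5928.
Check integrality: r = 304 ∈ Z ✓, b = 5928 ∈ Z ✓.
(These identities are necessary conditions: they determine r and b for any design with these parameters, but do not by themselves prove that one exists.)

r = 304, b = 5928.


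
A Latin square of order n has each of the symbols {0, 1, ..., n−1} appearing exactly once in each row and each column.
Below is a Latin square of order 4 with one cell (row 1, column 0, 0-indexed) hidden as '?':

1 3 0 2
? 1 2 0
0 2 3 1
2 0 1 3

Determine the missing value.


Row 1 contains symbols [0, 1, 2] — missing [3].
Column 0 contains symbols [0, 1, 2] — missing [3].
The missing symbol must appear in both missing sets; intersection = [3].
Therefore the hidden value is 3.

Missing value = 3.


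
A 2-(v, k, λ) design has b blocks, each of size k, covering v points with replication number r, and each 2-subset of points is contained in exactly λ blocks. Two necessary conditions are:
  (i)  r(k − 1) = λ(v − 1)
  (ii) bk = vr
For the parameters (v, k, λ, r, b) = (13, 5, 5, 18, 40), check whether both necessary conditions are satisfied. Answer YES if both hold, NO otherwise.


Condition (i): r(k − 1) = 18·4 = 72; λ(v − 1) = 5·12 = 60. Match? NO.
Condition (ii): bk = 40·5 = 200; vr = 13·18 = 234. Match? NO.
Both conditions hold? NO.

NO


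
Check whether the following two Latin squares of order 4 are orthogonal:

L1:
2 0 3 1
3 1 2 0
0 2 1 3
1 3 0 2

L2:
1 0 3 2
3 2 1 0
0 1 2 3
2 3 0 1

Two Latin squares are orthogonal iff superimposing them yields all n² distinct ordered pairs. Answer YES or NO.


Form the n² = 16 superimposed pairs (L1[i][j], L2[i][j]), row by row (rows and columns indexed from 0):
row 0: (2,1) (0,0) (3,3) (1,2)
row 1: (3,3) (1,2) (2,1) (0,0)
row 2: (0,0) (2,1) (1,2) (3,3)
row 3: (1,2) (3,3) (0,0) (2,1)
Orthogonality requires all 16 pairs distinct.
But the pair (3,3) repeats: cell (0,2) has L1 = 3, L2 = 3, and cell (1,0) has L1 = 3, L2 = 3.
A repeated pair means some other pair never occurs (only 4 distinct pairs out of 16), so the squares are not orthogonal.
Conclusion: NO.

NO


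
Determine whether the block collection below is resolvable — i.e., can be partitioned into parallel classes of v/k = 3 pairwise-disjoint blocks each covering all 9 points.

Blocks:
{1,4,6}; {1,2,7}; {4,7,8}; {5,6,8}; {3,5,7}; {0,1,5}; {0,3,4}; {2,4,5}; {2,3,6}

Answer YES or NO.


v = 9, block size k = 3, number of blocks = 9.
For resolvability, blocks must partition into parallel classes of size v/k = 3.
Total blocks must therefore be a multiple of 3: 9 = 3·3 + 0 ⇒ divisible ✓.
Consider block {1,4,6}. The only other block(s) in the collection disjoint from it are {3,5,7} — just 1 block(s). Any parallel class containing {1,4,6} would need 2 other blocks each disjoint from it, so no parallel class of size 3 can contain {1,4,6}.
Since every block must belong to some parallel class in a resolution, the collection cannot be partitioned into parallel classes.
Resolvable? NO.

NO


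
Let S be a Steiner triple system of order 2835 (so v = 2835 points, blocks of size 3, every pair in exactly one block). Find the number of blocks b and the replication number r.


An STS(v) is a 2-(v, 3, 1) BIBD: block size k = 3, λ = 1.
Replication: r(k − 1) = λ(v − 1) ⇒ r·2 = 2835 − 1 = 2834 ⇒ r = 1417.
Block count: b = v(v − 1)/6 = 2835·2834/6 = 8034390/6 = 1339065.
(Check via bk = vr: 1339065·3 = 4017195 = 2835·1417 = 4017195 ✓.)

r = 1417, b = 1339065.


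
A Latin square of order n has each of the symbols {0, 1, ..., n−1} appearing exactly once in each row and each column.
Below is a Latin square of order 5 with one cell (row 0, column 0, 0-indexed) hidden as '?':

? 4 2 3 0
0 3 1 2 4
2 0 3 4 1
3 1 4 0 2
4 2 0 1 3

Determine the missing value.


Row 0 contains symbols [0, 2, 3, 4] — missing [1].
Column 0 contains symbols [0, 2, 3, 4] — missing [1].
The missing symbol must appear in both missing sets; intersection = [1].
Therefore the hidden value is 1.

Missing value = 1.


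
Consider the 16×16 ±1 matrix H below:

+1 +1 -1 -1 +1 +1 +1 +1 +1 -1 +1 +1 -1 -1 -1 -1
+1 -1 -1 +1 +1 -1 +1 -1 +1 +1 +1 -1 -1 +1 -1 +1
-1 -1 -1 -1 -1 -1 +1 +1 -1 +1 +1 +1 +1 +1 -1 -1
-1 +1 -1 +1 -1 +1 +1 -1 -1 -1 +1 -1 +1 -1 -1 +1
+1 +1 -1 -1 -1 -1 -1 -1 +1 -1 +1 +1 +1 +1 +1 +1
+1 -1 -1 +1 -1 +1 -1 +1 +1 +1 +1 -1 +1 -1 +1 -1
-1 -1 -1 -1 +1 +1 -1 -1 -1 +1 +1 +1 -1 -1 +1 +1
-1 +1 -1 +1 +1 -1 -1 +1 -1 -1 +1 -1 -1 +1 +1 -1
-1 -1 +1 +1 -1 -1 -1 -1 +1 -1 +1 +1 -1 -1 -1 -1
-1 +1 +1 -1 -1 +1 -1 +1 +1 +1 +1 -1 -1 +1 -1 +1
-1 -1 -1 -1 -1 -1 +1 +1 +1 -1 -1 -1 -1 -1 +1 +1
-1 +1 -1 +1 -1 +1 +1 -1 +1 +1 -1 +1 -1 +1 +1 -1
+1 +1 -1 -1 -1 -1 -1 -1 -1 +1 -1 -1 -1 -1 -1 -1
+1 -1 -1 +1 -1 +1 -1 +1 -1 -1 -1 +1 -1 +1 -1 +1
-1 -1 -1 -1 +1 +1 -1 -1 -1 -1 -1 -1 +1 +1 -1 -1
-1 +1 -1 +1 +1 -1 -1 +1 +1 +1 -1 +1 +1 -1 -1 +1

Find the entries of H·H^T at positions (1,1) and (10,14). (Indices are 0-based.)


Row 1 of H: [1, -1, -1, 1, 1, -1, 1, -1, 1, 1, 1, -1, -1, 1, -1, 1].
Row 10 of H: [-1, -1, -1, -1, -1, -1, 1, 1, 1, -1, -1, -1, -1, -1, 1, 1].
Row 14 of H: [-1, -1, -1, -1, 1, 1, -1, -1, -1, -1, -1, -1, 1, 1, -1, -1].
(H·H^T)[1][1] = Σ_j H[1][j]·H[1][j] = (1)² + (-1)² + (-1)² + (1)² + (1)² + (-1)² + (1)² + (-1)² + (1)² + (1)² + (1)² + (-1)² + (-1)² + (1)² + (-1)² + (1)² = 1 + 1 + 1 + 1 + 1 + 1 + 1 + 1 + 1 + 1 + 1 + 1 + 1 + 1 + 1 + 1 = 16.
(H·H^T)[10][14] = Σ_j H[10][j]·H[14][j] = (-1)·(-1) + (-1)·(-1) + (-1)·(-1) + (-1)·(-1) + (-1)·(1) + (-1)·(1) + (1)·(-1) + (1)·(-1) + (1)·(-1) + (-1)·(-1) + (-1)·(-1) + (-1)·(-1) + (-1)·(1) + (-1)·(1) + (1)·(-1) + (1)·(-1) = 1 + 1 + 1 + 1 + -1 + -1 + -1 + -1 + -1 + 1 + 1 + 1 + -1 + -1 + -1 + -1 = -2.
Rows 10 and 14 are not orthogonal (dot product = -2 ≠ 0), so H is not a Hadamard matrix.

(1,1) entry = 16; (10,14) entry = -2.


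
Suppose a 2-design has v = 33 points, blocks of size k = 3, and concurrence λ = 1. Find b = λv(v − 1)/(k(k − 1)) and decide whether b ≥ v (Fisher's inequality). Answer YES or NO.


r = λ(v − 1)/(k − 1) = 1·32/2 = 16.
b = vr/k = 33·16/3 = 176.
Fisher's inequality: b ≥ v ⇔ 176 ≥ 33? YES.

YES


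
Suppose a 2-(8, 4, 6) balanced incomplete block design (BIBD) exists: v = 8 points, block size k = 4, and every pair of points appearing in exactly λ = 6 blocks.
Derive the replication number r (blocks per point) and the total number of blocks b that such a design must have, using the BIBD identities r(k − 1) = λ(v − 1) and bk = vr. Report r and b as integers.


Any 2-(v, k, λ) BIBD satisfies two necessary conditions:
  (i)  Each point sits in r blocks, and counting incidences through any fixed point gives r(k − 1) = λ(v − 1), so r = λ(v − 1)/(k − 1).
  (ii) Total incidences bk = vr, so b = vr/k.
Step 1: r = λ(v − 1)/(k − 1) = 6·(8 − 1)/(4 − 1) = 6·7/3 = 42/3 = 14.
Step 2: b = vr/k = 8·14/4 = 112/4 = 28.
Check integrality: r = 14 ∈ Z ✓, b = 28 ∈ Z ✓.
(These identities are necessary conditions: they determine r and b for any design with these parameters, but do not by themselves prove that one exists.)

r = 14, b = 28.


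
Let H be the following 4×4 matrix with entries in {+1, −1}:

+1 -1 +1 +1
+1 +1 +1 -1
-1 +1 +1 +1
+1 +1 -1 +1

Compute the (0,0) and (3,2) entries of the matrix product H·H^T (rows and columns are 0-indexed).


Row 0 of H: [1, -1, 1, 1].
Row 2 of H: [-1, 1, 1, 1].
Row 3 of H: [1, 1, -1, 1].
(H·H^T)[0][0] = Σ_j H[0][j]·H[0][j] = (1)² + (-1)² + (1)² + (1)² = 1 + 1 + 1 + 1 = 4.
(H·H^T)[3][2] = Σ_j H[3][j]·H[2][j] = (1)·(-1) + (1)·(1) + (-1)·(1) + (1)·(1) = -1 + 1 + -1 + 1 = 0.
So rows 3 and 2 are orthogonal; the diagonal entry equals n = 4.

(0,0) entry = 4; (3,2) entry = 0.


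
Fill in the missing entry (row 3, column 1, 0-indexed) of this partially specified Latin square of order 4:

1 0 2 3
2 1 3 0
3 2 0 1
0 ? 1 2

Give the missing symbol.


Row 3 contains symbols [0, 1, 2] — missing [3].
Column 1 contains symbols [0, 1, 2] — missing [3].
The missing symbol must appear in both missing sets; intersection = [3].
Therefore the hidden value is 3.

Missing value = 3.


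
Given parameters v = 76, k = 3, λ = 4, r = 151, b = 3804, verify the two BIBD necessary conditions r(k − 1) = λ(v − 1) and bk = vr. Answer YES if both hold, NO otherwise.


Condition (i): r(k − 1) = 151·2 = 302; λ(v − 1) = 4·75 = 300. Match? NO.
Condition (ii): bk = 3804·3 = 11412; vr = 76·151 = 11476. Match? NO.
Both conditions hold? NO.

NO


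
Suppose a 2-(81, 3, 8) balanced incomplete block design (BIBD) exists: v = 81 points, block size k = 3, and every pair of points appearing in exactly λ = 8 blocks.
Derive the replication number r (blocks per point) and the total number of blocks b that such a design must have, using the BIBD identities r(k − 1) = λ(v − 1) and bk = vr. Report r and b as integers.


Any 2-(v, k, λ) BIBD satisfies two necessary conditions:
  (i)  Each point sits in r blocks, and counting incidences through any fixed point gives r(k − 1) = λ(v − 1), so r = λ(v − 1)/(k − 1).
  (ii) Total incidences bk = vr, so b = vr/k.
Step 1: r = λ(v − 1)/(k − 1) = 8·(81 − 1)/(3 − 1) = 8·80/2 = 640/2 = 320.
Step 2: b = vr/k = 81·320/3 = 25920/3 = 8640.
Check integrality: r = 320 ∈ Z ✓, b = 8640 ∈ Z ✓.
(These identities are necessary conditions: they determine r and b for any design with these parameters, but do not by themselves prove that one exists.)

r = 320, b = 8640.


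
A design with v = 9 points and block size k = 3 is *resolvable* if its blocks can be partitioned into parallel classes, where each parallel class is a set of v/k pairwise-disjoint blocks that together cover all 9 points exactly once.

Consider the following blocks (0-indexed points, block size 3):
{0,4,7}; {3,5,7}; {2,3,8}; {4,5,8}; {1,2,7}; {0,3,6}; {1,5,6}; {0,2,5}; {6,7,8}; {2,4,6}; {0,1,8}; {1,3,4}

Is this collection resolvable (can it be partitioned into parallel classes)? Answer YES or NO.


v = 9, block size k = 3, number of blocks = 12.
For resolvability, blocks must partition into parallel classes of size v/k = 3.
Total blocks must therefore be a multiple of 3: 12 = 3·4 + 0 ⇒ divisible ✓.
Greedy packing gives 4 candidate class(es). Each should be a full parallel class (size 3, covers all 9 points).
  Class 1 (3 blocks): {0,4,7}; {2,3,8}; {1,5,6}. Points covered: [0, 1, 2, 3, 4, 5, 6, 7, 8].
  Class 2 (3 blocks): {3,5,7}; {2,4,6}; {0,1,8}. Points covered: [0, 1, 2, 3, 4, 5, 6, 7, 8].
  Class 3 (3 blocks): {4,5,8}; {1,2,7}; {0,3,6}. Points covered: [0, 1, 2, 3, 4, 5, 6, 7, 8].
  Class 4 (3 blocks): {0,2,5}; {6,7,8}; {1,3,4}. Points covered: [0, 1, 2, 3, 4, 5, 6, 7, 8].
All classes full (size 3)? YES. All classes cover every point? YES.
Resolvable? YES.

YES


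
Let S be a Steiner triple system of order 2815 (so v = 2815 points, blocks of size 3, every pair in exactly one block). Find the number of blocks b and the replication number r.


An STS(v) is a 2-(v, 3, 1) BIBD: block size k = 3, λ = 1.
Replication: r(k − 1) = λ(v − 1) ⇒ r·2 = 2815 − 1 = 2814 ⇒ r = 1407.
Block count: b = v(v − 1)/6 = 2815·2814/6 = 7921410/6 = 1320235.

r = 1407, b = 1320235.


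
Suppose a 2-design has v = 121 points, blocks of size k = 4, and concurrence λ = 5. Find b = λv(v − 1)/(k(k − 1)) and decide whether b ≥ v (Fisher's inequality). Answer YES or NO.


r = λ(v − 1)/(k − 1) = 5·120/3 = 200.
b = vr/k = 121·200/4 = 6050.
Fisher's inequality: b ≥ v ⇔ 6050 ≥ 121? YES.

YES


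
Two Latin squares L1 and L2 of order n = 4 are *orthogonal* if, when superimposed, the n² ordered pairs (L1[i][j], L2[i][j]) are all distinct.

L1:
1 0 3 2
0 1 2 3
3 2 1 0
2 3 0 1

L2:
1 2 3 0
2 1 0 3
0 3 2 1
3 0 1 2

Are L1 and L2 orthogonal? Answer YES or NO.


Form the n² = 16 superimposed pairs (L1[i][j], L2[i][j]), row by row (rows and columns indexed from 0):
row 0: (1,1) (0,2) (3,3) (2,0)
row 1: (0,2) (1,1) (2,0) (3,3)
row 2: (3,0) (2,3) (1,2) (0,1)
row 3: (2,3) (3,0) (0,1) (1,2)
Orthogonality requires all 16 pairs distinct.
But the pair (0,2) repeats: cell (0,1) has L1 = 0, L2 = 2, and cell (1,0) has L1 = 0, L2 = 2.
A repeated pair means some other pair never occurs (only 8 distinct pairs out of 16), so the squares are not orthogonal.
Conclusion: NO.

NO


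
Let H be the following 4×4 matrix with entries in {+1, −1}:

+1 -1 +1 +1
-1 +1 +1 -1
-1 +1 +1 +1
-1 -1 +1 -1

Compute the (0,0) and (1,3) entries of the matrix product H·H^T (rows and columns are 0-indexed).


Row 0 of H: [1, -1, 1, 1].
Row 1 of H: [-1, 1, 1, -1].
Row 3 of H: [-1, -1, 1, -1].
(H·H^T)[0][0] = Σ_j H[0][j]·H[0][j] = (1)² + (-1)² + (1)² + (1)² = 1 + 1 + 1 + 1 = 4.
(H·H^T)[1][3] = Σ_j H[1][j]·H[3][j] = (-1)·(-1) + (1)·(-1) + (1)·(1) + (-1)·(-1) = 1 + -1 + 1 + 1 = 2.
Rows 1 and 3 are not orthogonal (dot product = 2 ≠ 0), so H is not a Hadamard matrix.

(0,0) entry = 4; (1,3) entry = 2.


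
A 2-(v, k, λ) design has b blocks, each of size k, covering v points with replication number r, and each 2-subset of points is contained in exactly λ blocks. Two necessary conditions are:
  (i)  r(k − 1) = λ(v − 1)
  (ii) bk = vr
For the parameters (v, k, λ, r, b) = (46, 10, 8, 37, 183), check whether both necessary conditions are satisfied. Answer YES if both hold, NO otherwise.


Condition (i): r(k − 1) = 37·9 = 333; λ(v − 1) = 8·45 = 360. Match? NO.
Condition (ii): bk = 183·10 = 1830; vr = 46·37 = 1702. Match? NO.
Both conditions hold? NO.

NO


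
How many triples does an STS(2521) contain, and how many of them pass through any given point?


An STS(v) is a 2-(v, 3, 1) BIBD: block size k = 3, λ = 1.
Replication: r(k − 1) = λ(v − 1) ⇒ r·2 = 2521 − 1 = 2520 ⇒ r = 1260.
Block count: b = v(v − 1)/6 = 2521·2520/6 = 6352920/6 = 1058820.
(Check via bk = vr: 1058820·3 = 3176460 = 2521·1260 = 3176460 ✓.)

r = 1260, b = 1058820.


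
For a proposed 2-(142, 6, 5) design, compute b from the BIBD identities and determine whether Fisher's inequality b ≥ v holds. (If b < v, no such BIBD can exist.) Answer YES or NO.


r = λ(v − 1)/(k − 1) = 5·141/5 = 141.
b = vr/k = 142·141/6 = 3337.
Fisher's inequality: b ≥ v ⇔ 3337 ≥ 142? YES.

YES


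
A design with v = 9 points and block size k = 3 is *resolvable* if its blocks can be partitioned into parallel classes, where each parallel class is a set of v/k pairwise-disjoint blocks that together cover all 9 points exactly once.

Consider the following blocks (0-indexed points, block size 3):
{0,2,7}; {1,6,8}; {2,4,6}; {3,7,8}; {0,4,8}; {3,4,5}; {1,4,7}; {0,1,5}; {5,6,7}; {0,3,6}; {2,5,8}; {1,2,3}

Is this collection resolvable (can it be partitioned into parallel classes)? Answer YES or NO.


v = 9, block size k = 3, number of blocks = 12.
For resolvability, blocks must partition into parallel classes of size v/k = 3.
Total blocks must therefore be a multiple of 3: 12 = 3·4 + 0 ⇒ divisible ✓.
Greedy packing gives 4 candidate class(es). Each should be a full parallel class (size 3, covers all 9 points).
  Class 1 (3 blocks): {0,2,7}; {1,6,8}; {3,4,5}. Points covered: [0, 1, 2, 3, 4, 5, 6, 7, 8].
  Class 2 (3 blocks): {2,4,6}; {3,7,8}; {0,1,5}. Points covered: [0, 1, 2, 3, 4, 5, 6, 7, 8].
  Class 3 (3 blocks): {0,4,8}; {5,6,7}; {1,2,3}. Points covered: [0, 1, 2, 3, 4, 5, 6, 7, 8].
  Class 4 (3 blocks): {1,4,7}; {0,3,6}; {2,5,8}. Points covered: [0, 1, 2, 3, 4, 5, 6, 7, 8].
All classes full (size 3)? YES. All classes cover every point? YES.
Resolvable? YES.

YES


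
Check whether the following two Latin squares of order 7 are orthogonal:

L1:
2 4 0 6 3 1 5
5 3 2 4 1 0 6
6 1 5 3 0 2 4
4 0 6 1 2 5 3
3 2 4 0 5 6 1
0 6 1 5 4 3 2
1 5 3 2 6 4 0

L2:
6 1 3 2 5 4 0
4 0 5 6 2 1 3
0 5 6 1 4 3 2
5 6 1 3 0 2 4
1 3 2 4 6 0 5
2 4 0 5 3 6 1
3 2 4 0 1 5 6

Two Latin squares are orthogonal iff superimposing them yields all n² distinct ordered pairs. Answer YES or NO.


Form the n² = 49 superimposed pairs (L1[i][j], L2[i][j]), row by row (rows and columns indexed from 0):
row 0: (2,6) (4,1) (0,3) (6,2) (3,5) (1,4) (5,0)
row 1: (5,4) (3,0) (2,5) (4,6) (1,2) (0,1) (6,3)
row 2: (6,0) (1,5) (5,6) (3,1) (0,4) (2,3) (4,2)
row 3: (4,5) (0,6) (6,1) (1,3) (2,0) (5,2) (3,4)
row 4: (3,1) (2,3) (4,2) (0,4) (5,6) (6,0) (1,5)
row 5: (0,2) (6,4) (1,0) (5,5) (4,3) (3,6) (2,1)
row 6: (1,3) (5,2) (3,4) (2,0) (6,1) (4,5) (0,6)
Orthogonality requires all 49 pairs distinct.
But the pair (3,1) repeats: cell (2,3) has L1 = 3, L2 = 1, and cell (4,0) has L1 = 3, L2 = 1.
A repeated pair means some other pair never occurs (only 35 distinct pairs out of 49), so the squares are not orthogonal.
Conclusion: NO.

NO


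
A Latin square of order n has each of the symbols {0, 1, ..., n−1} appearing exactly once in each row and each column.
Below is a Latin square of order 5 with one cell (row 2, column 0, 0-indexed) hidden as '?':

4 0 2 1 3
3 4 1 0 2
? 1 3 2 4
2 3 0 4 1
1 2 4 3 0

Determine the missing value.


Row 2 contains symbols [1, 2, 3, 4] — missing [0].
Column 0 contains symbols [1, 2, 3, 4] — missing [0].
The missing symbol must appear in both missing sets; intersection = [0].
Therefore the hidden value is 0.

Missing value = 0.


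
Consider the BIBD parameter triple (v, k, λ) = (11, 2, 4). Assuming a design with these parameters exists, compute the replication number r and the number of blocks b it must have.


Any 2-(v, k, λ) BIBD satisfies two necessary conditions:
  (i)  Each point sits in r blocks, and counting incidences through any fixed point gives r(k − 1) = λ(v − 1), so r = λ(v − 1)/(k − 1).
  (ii) Total incidences bk = vr, so b = vr/k.
Step 1: r = λ(v − 1)/(k − 1) = 4·(11 − 1)/(2 − 1) = 4·10/1 = 40/1 = 40.
Step 2: b = vr/k = 11·40/2 = 440/2 = 220.
Check integrality: r = 40 ∈ Z ✓, b = 220 ∈ Z ✓.
(These identities are necessary conditions: they determine r and b for any design with these parameters, but do not by themselves prove that one exists.)

r = 40, b = 220.


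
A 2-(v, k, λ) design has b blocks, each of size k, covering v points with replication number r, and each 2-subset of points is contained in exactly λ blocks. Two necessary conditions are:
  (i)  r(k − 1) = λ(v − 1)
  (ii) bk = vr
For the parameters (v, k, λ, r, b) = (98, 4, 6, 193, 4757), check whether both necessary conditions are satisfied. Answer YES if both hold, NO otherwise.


Condition (i): r(k − 1) = 193·3 = 579; λ(v − 1) = 6·97 = 582. Match? NO.
Condition (ii): bk = 4757·4 = 19028; vr = 98·193 = 18914. Match? NO.
Both conditions hold? NO.

NO


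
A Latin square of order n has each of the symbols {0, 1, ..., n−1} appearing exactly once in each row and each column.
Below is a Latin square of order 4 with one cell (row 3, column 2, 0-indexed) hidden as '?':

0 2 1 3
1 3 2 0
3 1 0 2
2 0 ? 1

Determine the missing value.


Row 3 contains symbols [0, 1, 2] — missing [3].
Column 2 contains symbols [0, 1, 2] — missing [3].
The missing symbol must appear in both missing sets; intersection = [3].
Therefore the hidden value is 3.

Missing value = 3.


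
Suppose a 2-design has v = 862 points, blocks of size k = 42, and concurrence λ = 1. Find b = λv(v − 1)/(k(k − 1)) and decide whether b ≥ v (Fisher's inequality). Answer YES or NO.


b = λv(v − 1)/(k(k − 1)) = 1·862·861/(42·41) = 742182/1722 = 431.
Compare with v = 862: b < v, so Fisher's inequality fails.

NO


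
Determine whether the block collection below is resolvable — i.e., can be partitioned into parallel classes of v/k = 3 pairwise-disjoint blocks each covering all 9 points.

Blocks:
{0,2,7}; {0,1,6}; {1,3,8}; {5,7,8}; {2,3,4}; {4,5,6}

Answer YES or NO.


v = 9, block size k = 3, number of blocks = 6.
For resolvability, blocks must partition into parallel classes of size v/k = 3.
Total blocks must therefore be a multiple of 3: 6 = 3·2 + 0 ⇒ divisible ✓.
Greedy packing gives 2 candidate class(es). Each should be a full parallel class (size 3, covers all 9 points).
  Class 1 (3 blocks): {0,2,7}; {1,3,8}; {4,5,6}. Points covered: [0, 1, 2, 3, 4, 5, 6, 7, 8].
  Class 2 (3 blocks): {0,1,6}; {5,7,8}; {2,3,4}. Points covered: [0, 1, 2, 3, 4, 5, 6, 7, 8].
All classes full (size 3)? YES. All classes cover every point? YES.
Resolvable? YES.

YES


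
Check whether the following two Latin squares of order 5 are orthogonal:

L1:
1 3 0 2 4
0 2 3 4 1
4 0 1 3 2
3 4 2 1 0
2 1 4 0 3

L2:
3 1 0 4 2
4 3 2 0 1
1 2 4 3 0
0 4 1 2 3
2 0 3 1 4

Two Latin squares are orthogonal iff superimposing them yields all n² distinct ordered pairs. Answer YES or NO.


Form the n² = 25 superimposed pairs (L1[i][j], L2[i][j]), row by row (rows and columns indexed from 0):
row 0: (1,3) (3,1) (0,0) (2,4) (4,2)
row 1: (0,4) (2,3) (3,2) (4,0) (1,1)
row 2: (4,1) (0,2) (1,4) (3,3) (2,0)
row 3: (3,0) (4,4) (2,1) (1,2) (0,3)
row 4: (2,2) (1,0) (4,3) (0,1) (3,4)
Orthogonality requires all 25 pairs distinct.
Check by first coordinate: for each symbol s of L1, list the L2 entries in the n cells where L1 = s; they must all differ.
  L1 = 0: L2 entries (in reading order) 0, 4, 2, 3, 1 — all 5 distinct ✓
  L1 = 1: L2 entries (in reading order) 3, 1, 4, 2, 0 — all 5 distinct ✓
  L1 = 2: L2 entries (in reading order) 4, 3, 0, 1, 2 — all 5 distinct ✓
  L1 = 3: L2 entries (in reading order) 1, 2, 3, 0, 4 — all 5 distinct ✓
  L1 = 4: L2 entries (in reading order) 2, 0, 1, 4, 3 — all 5 distinct ✓
Every symbol of L1 meets every symbol of L2 exactly once, so all 25 pairs are distinct (25 of 25).
Conclusion: YES.

YES


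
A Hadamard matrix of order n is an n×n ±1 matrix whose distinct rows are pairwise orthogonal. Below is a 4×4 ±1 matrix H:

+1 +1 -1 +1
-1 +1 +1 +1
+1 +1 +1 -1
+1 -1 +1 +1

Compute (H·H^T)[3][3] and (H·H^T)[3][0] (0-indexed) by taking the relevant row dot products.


Row 0 of H: [1, 1, -1, 1].
Row 3 of H: [1, -1, 1, 1].
(H·H^T)[3][3] = Σ_j H[3][j]·H[3][j] = (1)² + (-1)² + (1)² + (1)² = 1 + 1 + 1 + 1 = 4.
(H·H^T)[3][0] = Σ_j H[3][j]·H[0][j] = (1)·(1) + (-1)·(1) + (1)·(-1) + (1)·(1) = 1 + -1 + -1 + 1 = 0.
So rows 3 and 0 are orthogonal; the diagonal entry equals n = 4.

(3,3) entry = 4; (3,0) entry = 0.


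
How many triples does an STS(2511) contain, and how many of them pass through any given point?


An STS(v) is a 2-(v, 3, 1) BIBD: block size k = 3, λ = 1.
Replication: r(k − 1) = λ(v − 1) ⇒ r·2 = 2511 − 1 = 2510 ⇒ r = 1255.
Block count: bk = vr ⇒ b·3 = 2511·1255 = 3151305 ⇒ b = 1050435.
(Check via b = v(v − 1)/6 = 2511·2510/6 = 6302610/6 = 1050435.)

r = 1255, b = 1050435.


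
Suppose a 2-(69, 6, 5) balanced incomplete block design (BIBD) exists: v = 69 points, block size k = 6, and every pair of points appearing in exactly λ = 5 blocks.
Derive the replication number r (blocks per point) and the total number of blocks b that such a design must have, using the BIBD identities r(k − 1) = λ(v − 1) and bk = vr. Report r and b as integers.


Any 2-(v, k, λ) BIBD satisfies two necessary conditions:
  (i)  Each point sits in r blocks, and counting incidences through any fixed point gives r(k − 1) = λ(v − 1), so r = λ(v − 1)/(k − 1).
  (ii) Total incidences bk = vr, so b = vr/k.
Step 1: r = λ(v − 1)/(k − 1) = 5·(69 − 1)/(6 − 1) = 5·68/5 = 340/5 = 68.
Step 2: b = vr/k = 69·68/6 = 4692/6 = 782.
Check integrality: r = 68 ∈ Z ✓, b = 782 ∈ Z ✓.
(These identities are necessary conditions: they determine r and b for any design with these parameters, but do not by themselves prove that one exists.)

r = 68, b = 782.


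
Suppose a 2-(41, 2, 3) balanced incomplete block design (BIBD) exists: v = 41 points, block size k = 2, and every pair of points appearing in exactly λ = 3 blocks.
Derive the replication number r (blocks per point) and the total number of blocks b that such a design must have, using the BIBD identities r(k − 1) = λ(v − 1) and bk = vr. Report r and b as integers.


Any 2-(v, k, λ) BIBD satisfies two necessary conditions:
  (i)  Each point sits in r blocks, and counting incidences through any fixed point gives r(k − 1) = λ(v − 1), so r = λ(v − 1)/(k − 1).
  (ii) Total incidences bk = vr, so b = vr/k.
Step 1: r = λ(v − 1)/(k − 1) = 3·(41 − 1)/(2 − 1) = 3·40/1 = 120/1 = 120.
Step 2: b = vr/k = 41·120/2 = 4920/2 = 2460.
Check integrality: r = 120 ∈ Z ✓, b = 2460 ∈ Z ✓.
(These identities are necessary conditions: they determine r and b for any design with these parameters, but do not by themselves prove that one exists.)

r = 120, b = 2460.


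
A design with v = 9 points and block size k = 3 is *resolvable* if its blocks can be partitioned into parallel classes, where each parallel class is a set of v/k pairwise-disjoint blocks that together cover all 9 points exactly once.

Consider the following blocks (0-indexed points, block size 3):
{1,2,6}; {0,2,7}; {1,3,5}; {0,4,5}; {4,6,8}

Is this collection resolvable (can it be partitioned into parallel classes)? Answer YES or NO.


v = 9, block size k = 3, number of blocks = 5.
For resolvability, blocks must partition into parallel classes of size v/k = 3.
Total blocks must therefore be a multiple of 3: 5 = 3·1 + 2 ⇒ not divisible ✗.
Resolvable? NO.

NO


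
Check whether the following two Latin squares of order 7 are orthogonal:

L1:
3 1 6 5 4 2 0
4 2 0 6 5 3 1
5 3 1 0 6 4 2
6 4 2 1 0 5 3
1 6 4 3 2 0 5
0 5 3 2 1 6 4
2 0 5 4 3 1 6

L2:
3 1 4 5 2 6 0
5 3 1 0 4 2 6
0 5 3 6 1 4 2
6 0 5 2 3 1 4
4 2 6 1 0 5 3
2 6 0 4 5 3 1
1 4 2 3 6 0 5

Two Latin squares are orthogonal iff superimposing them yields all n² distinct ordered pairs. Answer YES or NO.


Form the n² = 49 superimposed pairs (L1[i][j], L2[i][j]), row by row (rows and columns indexed from 0):
row 0: (3,3) (1,1) (6,4) (5,5) (4,2) (2,6) (0,0)
row 1: (4,5) (2,3) (0,1) (6,0) (5,4) (3,2) (1,6)
row 2: (5,0) (3,5) (1,3) (0,6) (6,1) (4,4) (2,2)
row 3: (6,6) (4,0) (2,5) (1,2) (0,3) (5,1) (3,4)
row 4: (1,4) (6,2) (4,6) (3,1) (2,0) (0,5) (5,3)
row 5: (0,2) (5,6) (3,0) (2,4) (1,5) (6,3) (4,1)
row 6: (2,1) (0,4) (5,2) (4,3) (3,6) (1,0) (6,5)
Orthogonality requires all 49 pairs distinct.
Check by first coordinate: for each symbol s of L1, list the L2 entries in the n cells where L1 = s; they must all differ.
  L1 = 0: L2 entries (in reading order) 0, 1, 6, 3, 5, 2, 4 — all 7 distinct ✓
  L1 = 1: L2 entries (in reading order) 1, 6, 3, 2, 4, 5, 0 — all 7 distinct ✓
  L1 = 2: L2 entries (in reading order) 6, 3, 2, 5, 0, 4, 1 — all 7 distinct ✓
  L1 = 3: L2 entries (in reading order) 3, 2, 5, 4, 1, 0, 6 — all 7 distinct ✓
  L1 = 4: L2 entries (in reading order) 2, 5, 4, 0, 6, 1, 3 — all 7 distinct ✓
  L1 = 5: L2 entries (in reading order) 5, 4, 0, 1, 3, 6, 2 — all 7 distinct ✓
  L1 = 6: L2 entries (in reading order) 4, 0, 1, 6, 2, 3, 5 — all 7 distinct ✓
Every symbol of L1 meets every symbol of L2 exactly once, so all 49 pairs are distinct (49 of 49).
Conclusion: YES.

YES


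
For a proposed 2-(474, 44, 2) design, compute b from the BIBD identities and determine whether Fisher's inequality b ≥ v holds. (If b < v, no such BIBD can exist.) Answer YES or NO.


r = λ(v − 1)/(k − 1) = 2·473/43 = 22.
b = vr/k = 474·22/44 = 237.
Fisher's inequality: b ≥ v ⇔ 237 ≥ 474? NO.

NO


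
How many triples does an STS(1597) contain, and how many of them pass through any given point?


An STS(v) is a 2-(v, 3, 1) BIBD: block size k = 3, λ = 1.
Replication: r(k − 1) = λ(v − 1) ⇒ r·2 = 1597 − 1 = 1596 ⇒ r = 798.
Block count: bk = vr ⇒ b·3 = 1597·798 = 1274406 ⇒ b = 424802.
(Check via b = v(v − 1)/6 = 1597·1596/6 = 2548812/6 = 424802.)

r = 798, b = 424802.


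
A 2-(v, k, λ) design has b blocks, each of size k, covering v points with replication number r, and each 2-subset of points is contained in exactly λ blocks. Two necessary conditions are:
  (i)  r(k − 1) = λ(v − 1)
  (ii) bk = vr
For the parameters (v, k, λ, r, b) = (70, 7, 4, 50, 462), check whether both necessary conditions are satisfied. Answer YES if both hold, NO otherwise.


Condition (i): r(k − 1) = 50·6 = 300; λ(v − 1) = 4·69 = 276. Match? NO.
Condition (ii): bk = 462·7 = 3234; vr = 70·50 = 3500. Match? NO.
Both conditions hold? NO.

NO


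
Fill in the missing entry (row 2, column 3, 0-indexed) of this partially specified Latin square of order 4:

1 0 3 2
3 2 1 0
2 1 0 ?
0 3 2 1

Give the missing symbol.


Row 2 contains symbols [0, 1, 2] — missing [3].
Column 3 contains symbols [0, 1, 2] — missing [3].
The missing symbol must appear in both missing sets; intersection = [3].
Therefore the hidden value is 3.

Missing value = 3.


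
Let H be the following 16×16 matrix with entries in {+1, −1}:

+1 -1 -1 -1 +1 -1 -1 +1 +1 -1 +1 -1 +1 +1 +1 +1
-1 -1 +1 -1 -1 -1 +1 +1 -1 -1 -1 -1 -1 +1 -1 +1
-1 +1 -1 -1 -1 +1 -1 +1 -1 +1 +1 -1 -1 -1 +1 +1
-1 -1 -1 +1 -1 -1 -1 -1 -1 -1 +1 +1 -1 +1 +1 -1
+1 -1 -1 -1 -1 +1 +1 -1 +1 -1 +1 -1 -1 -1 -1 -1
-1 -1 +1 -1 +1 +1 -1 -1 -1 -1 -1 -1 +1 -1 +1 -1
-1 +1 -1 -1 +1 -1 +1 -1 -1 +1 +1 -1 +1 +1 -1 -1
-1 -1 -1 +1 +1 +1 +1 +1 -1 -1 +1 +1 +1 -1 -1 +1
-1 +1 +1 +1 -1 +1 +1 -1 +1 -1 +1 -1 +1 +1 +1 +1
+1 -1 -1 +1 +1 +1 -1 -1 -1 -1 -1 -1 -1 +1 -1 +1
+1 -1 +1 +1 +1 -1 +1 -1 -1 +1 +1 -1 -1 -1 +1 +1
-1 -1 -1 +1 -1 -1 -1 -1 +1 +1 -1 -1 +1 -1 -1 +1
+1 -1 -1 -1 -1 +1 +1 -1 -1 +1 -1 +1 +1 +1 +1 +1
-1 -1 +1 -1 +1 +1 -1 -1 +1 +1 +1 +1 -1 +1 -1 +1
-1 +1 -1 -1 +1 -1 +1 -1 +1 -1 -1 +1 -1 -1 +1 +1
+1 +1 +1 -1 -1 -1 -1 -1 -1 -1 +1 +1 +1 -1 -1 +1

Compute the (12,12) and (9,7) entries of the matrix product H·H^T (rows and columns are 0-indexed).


Row 7 of H: [-1, -1, -1, 1, 1, 1, 1, 1, -1, -1, 1, 1, 1, -1, -1, 1].
Row 9 of H: [1, -1, -1, 1, 1, 1, -1, -1, -1, -1, -1, -1, -1, 1, -1, 1].
Row 12 of H: [1, -1, -1, -1, -1, 1, 1, -1, -1, 1, -1, 1, 1, 1, 1, 1].
(H·H^T)[12][12] = Σ_j H[12][j]·H[12][j] = (1)² + (-1)² + (-1)² + (-1)² + (-1)² + (1)² + (1)² + (-1)² + (-1)² + (1)² + (-1)² + (1)² + (1)² + (1)² + (1)² + (1)² = 1 + 1 + 1 + 1 + 1 + 1 + 1 + 1 + 1 + 1 + 1 + 1 + 1 + 1 + 1 + 1 = 16.
(H·H^T)[9][7] = Σ_j H[9][j]·H[7][j] = (1)·(-1) + (-1)·(-1) + (-1)·(-1) + (1)·(1) + (1)·(1) + (1)·(1) + (-1)·(1) + (-1)·(1) + (-1)·(-1) + (-1)·(-1) + (-1)·(1) + (-1)·(1) + (-1)·(1) + (1)·(-1) + (-1)·(-1) + (1)·(1) = -1 + 1 + 1 + 1 + 1 + 1 + -1 + -1 + 1 + 1 + -1 + -1 + -1 + -1 + 1 + 1 = 2.
Rows 9 and 7 are not orthogonal (dot product = 2 ≠ 0), so H is not a Hadamard matrix.

(12,12) entry = 16; (9,7) entry = 2.
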